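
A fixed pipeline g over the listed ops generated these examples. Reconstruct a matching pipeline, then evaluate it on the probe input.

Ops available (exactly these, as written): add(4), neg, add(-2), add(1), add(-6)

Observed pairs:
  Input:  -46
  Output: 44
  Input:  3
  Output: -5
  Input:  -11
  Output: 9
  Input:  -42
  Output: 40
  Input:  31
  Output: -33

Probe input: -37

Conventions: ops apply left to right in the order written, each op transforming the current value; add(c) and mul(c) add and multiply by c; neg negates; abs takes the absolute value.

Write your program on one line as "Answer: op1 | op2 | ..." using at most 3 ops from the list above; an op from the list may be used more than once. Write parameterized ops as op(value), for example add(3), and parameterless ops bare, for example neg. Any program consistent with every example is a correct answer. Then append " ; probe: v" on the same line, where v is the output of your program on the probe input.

neg | add(-2) ; probe: 35

Check, running the answer program on each example:
  -46 -> 46 -> 44
  3 -> -3 -> -5
  -11 -> 11 -> 9
  -42 -> 42 -> 40
  31 -> -31 -> -33
  probe: -37 -> 37 -> 35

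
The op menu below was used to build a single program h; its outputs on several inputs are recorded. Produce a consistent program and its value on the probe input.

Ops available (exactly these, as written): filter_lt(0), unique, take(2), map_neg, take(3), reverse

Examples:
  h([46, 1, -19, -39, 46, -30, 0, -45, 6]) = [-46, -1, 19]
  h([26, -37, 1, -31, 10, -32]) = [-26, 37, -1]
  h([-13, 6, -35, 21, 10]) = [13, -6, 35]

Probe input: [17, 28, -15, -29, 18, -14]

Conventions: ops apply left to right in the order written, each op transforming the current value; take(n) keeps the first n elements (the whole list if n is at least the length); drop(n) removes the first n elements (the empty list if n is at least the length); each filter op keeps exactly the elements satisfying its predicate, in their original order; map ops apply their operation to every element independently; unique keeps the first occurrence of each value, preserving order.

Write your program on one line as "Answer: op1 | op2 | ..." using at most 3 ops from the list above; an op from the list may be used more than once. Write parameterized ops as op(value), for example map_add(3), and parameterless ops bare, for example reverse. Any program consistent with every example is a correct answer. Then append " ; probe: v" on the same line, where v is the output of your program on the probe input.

unique | map_neg | take(3) ; probe: [-17, -28, 15]

Check, running the answer program on each example:
  [46, 1, -19, -39, 46, -30, 0, -45, 6] -> [46, 1, -19, -39, -30, 0, -45, 6] -> [-46, -1, 19, 39, 30, 0, 45, -6] -> [-46, -1, 19]
  [26, -37, 1, -31, 10, -32] -> [26, -37, 1, -31, 10, -32] -> [-26, 37, -1, 31, -10, 32] -> [-26, 37, -1]
  [-13, 6, -35, 21, 10] -> [-13, 6, -35, 21, 10] -> [13, -6, 35, -21, -10] -> [13, -6, 35]
  probe: [17, 28, -15, -29, 18, -14] -> [17, 28, -15, -29, 18, -14] -> [-17, -28, 15, 29, -18, 14] -> [-17, -28, 15]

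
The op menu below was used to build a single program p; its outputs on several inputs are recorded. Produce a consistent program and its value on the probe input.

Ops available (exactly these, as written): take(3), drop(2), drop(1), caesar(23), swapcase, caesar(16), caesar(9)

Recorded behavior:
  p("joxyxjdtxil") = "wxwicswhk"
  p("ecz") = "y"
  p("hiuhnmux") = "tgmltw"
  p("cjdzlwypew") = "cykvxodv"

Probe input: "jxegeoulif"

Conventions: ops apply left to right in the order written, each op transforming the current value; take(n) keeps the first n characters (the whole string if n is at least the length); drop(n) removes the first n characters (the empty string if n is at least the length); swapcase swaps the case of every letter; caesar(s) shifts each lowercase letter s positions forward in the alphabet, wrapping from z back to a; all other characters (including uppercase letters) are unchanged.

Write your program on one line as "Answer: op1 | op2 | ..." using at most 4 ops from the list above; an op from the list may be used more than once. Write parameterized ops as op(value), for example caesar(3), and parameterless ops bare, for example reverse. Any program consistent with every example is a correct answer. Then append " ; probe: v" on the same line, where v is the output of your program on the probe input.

caesar(9) | caesar(16) | drop(2) ; probe: "dfdntkhe"

Check, running the answer program on each example:
  "joxyxjdtxil" -> "sxghgsmcgru" -> "inwxwicswhk" -> "wxwicswhk"
  "ecz" -> "nli" -> "dby" -> "y"
  "hiuhnmux" -> "qrdqwvdg" -> "ghtgmltw" -> "tgmltw"
  "cjdzlwypew" -> "lsmiufhynf" -> "bicykvxodv" -> "cykvxodv"
  probe: "jxegeoulif" -> "sgnpnxduro" -> "iwdfdntkhe" -> "dfdntkhe"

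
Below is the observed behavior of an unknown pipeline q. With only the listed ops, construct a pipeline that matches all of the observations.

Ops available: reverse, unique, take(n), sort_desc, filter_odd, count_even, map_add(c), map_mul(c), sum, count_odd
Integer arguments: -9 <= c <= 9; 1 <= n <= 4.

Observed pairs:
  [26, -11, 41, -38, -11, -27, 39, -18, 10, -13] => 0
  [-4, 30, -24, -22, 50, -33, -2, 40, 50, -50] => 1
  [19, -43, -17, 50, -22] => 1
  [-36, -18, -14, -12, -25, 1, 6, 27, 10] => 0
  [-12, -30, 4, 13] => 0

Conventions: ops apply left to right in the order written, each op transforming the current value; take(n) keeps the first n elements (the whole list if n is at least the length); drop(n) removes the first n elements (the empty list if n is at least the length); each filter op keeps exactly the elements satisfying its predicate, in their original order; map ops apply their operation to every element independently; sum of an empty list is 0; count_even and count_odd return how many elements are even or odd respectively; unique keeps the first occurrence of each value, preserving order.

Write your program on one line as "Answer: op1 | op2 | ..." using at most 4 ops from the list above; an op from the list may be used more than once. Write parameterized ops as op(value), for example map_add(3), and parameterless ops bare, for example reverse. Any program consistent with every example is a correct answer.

sort_desc | take(1) | count_even

Check, running the answer program on each example:
  [26, -11, 41, -38, -11, -27, 39, -18, 10, -13] -> [41, 39, 26, 10, -11, -11, -13, -18, -27, -38] -> [41] -> 0
  [-4, 30, -24, -22, 50, -33, -2, 40, 50, -50] -> [50, 50, 40, 30, -2, -4, -22, -24, -33, -50] -> [50] -> 1
  [19, -43, -17, 50, -22] -> [50, 19, -17, -22, -43] -> [50] -> 1
  [-36, -18, -14, -12, -25, 1, 6, 27, 10] -> [27, 10, 6, 1, -12, -14, -18, -25, -36] -> [27] -> 0
  [-12, -30, 4, 13] -> [13, 4, -12, -30] -> [13] -> 0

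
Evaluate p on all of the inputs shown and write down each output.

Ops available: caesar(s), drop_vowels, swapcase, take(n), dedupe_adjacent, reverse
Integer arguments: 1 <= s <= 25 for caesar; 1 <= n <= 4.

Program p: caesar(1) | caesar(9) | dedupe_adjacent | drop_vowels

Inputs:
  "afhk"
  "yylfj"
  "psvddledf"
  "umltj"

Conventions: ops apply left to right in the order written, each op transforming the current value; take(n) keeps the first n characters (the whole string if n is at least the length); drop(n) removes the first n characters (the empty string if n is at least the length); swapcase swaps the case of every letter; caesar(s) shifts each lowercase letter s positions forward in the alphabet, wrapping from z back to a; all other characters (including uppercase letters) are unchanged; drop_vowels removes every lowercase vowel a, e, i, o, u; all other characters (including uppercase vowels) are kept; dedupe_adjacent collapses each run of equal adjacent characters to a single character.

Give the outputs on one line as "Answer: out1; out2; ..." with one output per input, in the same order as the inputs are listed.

Execution, op by op:
  "afhk" -> "bgil" -> "kpru" -> "kpru" -> "kpr"
  "yylfj" -> "zzmgk" -> "iivpt" -> "ivpt" -> "vpt"
  "psvddledf" -> "qtweemfeg" -> "zcfnnvonp" -> "zcfnvonp" -> "zcfnvnp"
  "umltj" -> "vnmuk" -> "ewvdt" -> "ewvdt" -> "wvdt"

"kpr"; "vpt"; "zcfnvnp"; "wvdt"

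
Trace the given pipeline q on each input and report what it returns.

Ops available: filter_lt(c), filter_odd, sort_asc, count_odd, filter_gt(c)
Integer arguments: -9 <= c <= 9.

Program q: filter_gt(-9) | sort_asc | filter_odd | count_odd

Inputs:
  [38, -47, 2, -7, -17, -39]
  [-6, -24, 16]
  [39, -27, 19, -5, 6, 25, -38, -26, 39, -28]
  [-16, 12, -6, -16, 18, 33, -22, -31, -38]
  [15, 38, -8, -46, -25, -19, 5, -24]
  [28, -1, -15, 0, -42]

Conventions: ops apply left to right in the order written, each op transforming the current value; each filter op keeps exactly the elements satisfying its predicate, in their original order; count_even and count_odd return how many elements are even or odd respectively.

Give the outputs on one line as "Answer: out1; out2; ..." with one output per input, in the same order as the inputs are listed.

Execution, op by op:
  [38, -47, 2, -7, -17, -39] -> [38, 2, -7] -> [-7, 2, 38] -> [-7] -> 1
  [-6, -24, 16] -> [-6, 16] -> [-6, 16] -> [] -> 0
  [39, -27, 19, -5, 6, 25, -38, -26, 39, -28] -> [39, 19, -5, 6, 25, 39] -> [-5, 6, 19, 25, 39, 39] -> [-5, 19, 25, 39, 39] -> 5
  [-16, 12, -6, -16, 18, 33, -22, -31, -38] -> [12, -6, 18, 33] -> [-6, 12, 18, 33] -> [33] -> 1
  [15, 38, -8, -46, -25, -19, 5, -24] -> [15, 38, -8, 5] -> [-8, 5, 15, 38] -> [5, 15] -> 2
  [28, -1, -15, 0, -42] -> [28, -1, 0] -> [-1, 0, 28] -> [-1] -> 1

1; 0; 5; 1; 2; 1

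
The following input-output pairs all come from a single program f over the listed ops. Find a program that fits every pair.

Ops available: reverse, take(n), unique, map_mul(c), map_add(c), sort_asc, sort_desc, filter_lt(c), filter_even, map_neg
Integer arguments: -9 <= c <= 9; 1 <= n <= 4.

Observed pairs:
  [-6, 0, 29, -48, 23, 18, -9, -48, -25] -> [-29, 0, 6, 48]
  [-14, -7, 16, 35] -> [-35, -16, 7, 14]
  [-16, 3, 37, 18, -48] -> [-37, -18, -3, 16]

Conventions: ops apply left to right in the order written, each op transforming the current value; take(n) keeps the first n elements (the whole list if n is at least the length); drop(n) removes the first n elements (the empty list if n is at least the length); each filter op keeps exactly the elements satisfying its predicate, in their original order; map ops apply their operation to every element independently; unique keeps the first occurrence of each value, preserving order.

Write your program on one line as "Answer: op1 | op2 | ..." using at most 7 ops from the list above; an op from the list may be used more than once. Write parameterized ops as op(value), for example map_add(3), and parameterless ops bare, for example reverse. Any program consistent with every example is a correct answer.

unique | take(4) | map_neg | reverse | sort_desc | reverse

Check, running the answer program on each example:
  [-6, 0, 29, -48, 23, 18, -9, -48, -25] -> [-6, 0, 29, -48, 23, 18, -9, -25] -> [-6, 0, 29, -48] -> [6, 0, -29, 48] -> [48, -29, 0, 6] -> [48, 6, 0, -29] -> [-29, 0, 6, 48]
  [-14, -7, 16, 35] -> [-14, -7, 16, 35] -> [-14, -7, 16, 35] -> [14, 7, -16, -35] -> [-35, -16, 7, 14] -> [14, 7, -16, -35] -> [-35, -16, 7, 14]
  [-16, 3, 37, 18, -48] -> [-16, 3, 37, 18, -48] -> [-16, 3, 37, 18] -> [16, -3, -37, -18] -> [-18, -37, -3, 16] -> [16, -3, -18, -37] -> [-37, -18, -3, 16]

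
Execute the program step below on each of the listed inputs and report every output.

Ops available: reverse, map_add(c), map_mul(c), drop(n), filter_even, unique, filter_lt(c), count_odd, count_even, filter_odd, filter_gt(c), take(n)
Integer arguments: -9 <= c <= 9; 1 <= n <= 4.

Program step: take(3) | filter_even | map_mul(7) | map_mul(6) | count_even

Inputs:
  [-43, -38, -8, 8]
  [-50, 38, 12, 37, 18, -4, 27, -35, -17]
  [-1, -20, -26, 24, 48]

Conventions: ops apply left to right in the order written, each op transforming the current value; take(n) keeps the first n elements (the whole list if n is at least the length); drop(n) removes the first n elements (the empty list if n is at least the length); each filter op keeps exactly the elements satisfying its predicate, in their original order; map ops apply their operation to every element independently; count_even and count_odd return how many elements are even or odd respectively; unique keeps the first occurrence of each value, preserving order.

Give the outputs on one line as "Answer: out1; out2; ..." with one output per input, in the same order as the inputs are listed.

Execution, op by op:
  [-43, -38, -8, 8] -> [-43, -38, -8] -> [-38, -8] -> [-266, -56] -> [-1596, -336] -> 2
  [-50, 38, 12, 37, 18, -4, 27, -35, -17] -> [-50, 38, 12] -> [-50, 38, 12] -> [-350, 266, 84] -> [-2100, 1596, 504] -> 3
  [-1, -20, -26, 24, 48] -> [-1, -20, -26] -> [-20, -26] -> [-140, -182] -> [-840, -1092] -> 2

2; 3; 2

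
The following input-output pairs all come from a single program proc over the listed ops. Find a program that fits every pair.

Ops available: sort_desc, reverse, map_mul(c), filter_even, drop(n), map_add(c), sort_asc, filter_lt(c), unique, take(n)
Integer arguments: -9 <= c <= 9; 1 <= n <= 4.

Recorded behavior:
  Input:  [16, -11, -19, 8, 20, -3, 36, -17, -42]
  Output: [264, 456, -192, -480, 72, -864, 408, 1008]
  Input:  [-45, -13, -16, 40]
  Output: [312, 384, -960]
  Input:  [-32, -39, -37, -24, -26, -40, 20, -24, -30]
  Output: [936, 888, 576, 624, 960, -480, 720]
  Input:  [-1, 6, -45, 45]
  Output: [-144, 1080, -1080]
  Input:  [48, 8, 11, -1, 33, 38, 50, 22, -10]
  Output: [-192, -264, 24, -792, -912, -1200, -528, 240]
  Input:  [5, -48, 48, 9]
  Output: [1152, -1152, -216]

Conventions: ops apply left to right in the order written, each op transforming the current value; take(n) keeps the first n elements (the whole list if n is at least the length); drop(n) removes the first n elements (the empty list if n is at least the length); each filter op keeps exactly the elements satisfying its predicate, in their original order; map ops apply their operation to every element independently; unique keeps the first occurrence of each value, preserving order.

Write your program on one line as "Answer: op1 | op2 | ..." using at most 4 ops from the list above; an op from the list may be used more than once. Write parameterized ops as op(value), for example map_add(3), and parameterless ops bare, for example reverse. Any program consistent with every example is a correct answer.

unique | map_mul(8) | drop(1) | map_mul(-3)

Check, running the answer program on each example:
  [16, -11, -19, 8, 20, -3, 36, -17, -42] -> [16, -11, -19, 8, 20, -3, 36, -17, -42] -> [128, -88, -152, 64, 160, -24, 288, -136, -336] -> [-88, -152, 64, 160, -24, 288, -136, -336] -> [264, 456, -192, -480, 72, -864, 408, 1008]
  [-45, -13, -16, 40] -> [-45, -13, -16, 40] -> [-360, -104, -128, 320] -> [-104, -128, 320] -> [312, 384, -960]
  [-32, -39, -37, -24, -26, -40, 20, -24, -30] -> [-32, -39, -37, -24, -26, -40, 20, -30] -> [-256, -312, -296, -192, -208, -320, 160, -240] -> [-312, -296, -192, -208, -320, 160, -240] -> [936, 888, 576, 624, 960, -480, 720]
  [-1, 6, -45, 45] -> [-1, 6, -45, 45] -> [-8, 48, -360, 360] -> [48, -360, 360] -> [-144, 1080, -1080]
  [48, 8, 11, -1, 33, 38, 50, 22, -10] -> [48, 8, 11, -1, 33, 38, 50, 22, -10] -> [384, 64, 88, -8, 264, 304, 400, 176, -80] -> [64, 88, -8, 264, 304, 400, 176, -80] -> [-192, -264, 24, -792, -912, -1200, -528, 240]
  [5, -48, 48, 9] -> [5, -48, 48, 9] -> [40, -384, 384, 72] -> [-384, 384, 72] -> [1152, -1152, -216]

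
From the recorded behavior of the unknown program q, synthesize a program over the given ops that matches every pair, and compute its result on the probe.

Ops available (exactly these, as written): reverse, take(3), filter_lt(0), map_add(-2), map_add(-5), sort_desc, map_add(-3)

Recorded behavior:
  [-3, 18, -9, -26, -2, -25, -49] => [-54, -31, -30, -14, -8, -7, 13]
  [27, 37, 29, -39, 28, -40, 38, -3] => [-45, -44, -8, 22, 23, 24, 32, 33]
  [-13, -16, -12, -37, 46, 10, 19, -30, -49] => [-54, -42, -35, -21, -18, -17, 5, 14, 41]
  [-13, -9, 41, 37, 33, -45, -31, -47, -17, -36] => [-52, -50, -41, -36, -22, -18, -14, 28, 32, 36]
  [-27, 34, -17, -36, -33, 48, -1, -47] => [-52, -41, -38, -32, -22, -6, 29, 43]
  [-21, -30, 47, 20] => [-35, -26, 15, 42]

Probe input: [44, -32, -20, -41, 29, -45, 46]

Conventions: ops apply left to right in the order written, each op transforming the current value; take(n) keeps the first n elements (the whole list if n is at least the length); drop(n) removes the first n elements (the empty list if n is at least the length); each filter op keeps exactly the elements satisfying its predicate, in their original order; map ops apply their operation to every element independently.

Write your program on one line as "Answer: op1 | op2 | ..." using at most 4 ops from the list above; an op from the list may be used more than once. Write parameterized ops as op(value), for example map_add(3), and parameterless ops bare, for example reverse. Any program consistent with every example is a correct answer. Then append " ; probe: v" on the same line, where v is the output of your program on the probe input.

map_add(-5) | sort_desc | reverse ; probe: [-50, -46, -37, -25, 24, 39, 41]

Check, running the answer program on each example:
  [-3, 18, -9, -26, -2, -25, -49] -> [-8, 13, -14, -31, -7, -30, -54] -> [13, -7, -8, -14, -30, -31, -54] -> [-54, -31, -30, -14, -8, -7, 13]
  [27, 37, 29, -39, 28, -40, 38, -3] -> [22, 32, 24, -44, 23, -45, 33, -8] -> [33, 32, 24, 23, 22, -8, -44, -45] -> [-45, -44, -8, 22, 23, 24, 32, 33]
  [-13, -16, -12, -37, 46, 10, 19, -30, -49] -> [-18, -21, -17, -42, 41, 5, 14, -35, -54] -> [41, 14, 5, -17, -18, -21, -35, -42, -54] -> [-54, -42, -35, -21, -18, -17, 5, 14, 41]
  [-13, -9, 41, 37, 33, -45, -31, -47, -17, -36] -> [-18, -14, 36, 32, 28, -50, -36, -52, -22, -41] -> [36, 32, 28, -14, -18, -22, -36, -41, -50, -52] -> [-52, -50, -41, -36, -22, -18, -14, 28, 32, 36]
  [-27, 34, -17, -36, -33, 48, -1, -47] -> [-32, 29, -22, -41, -38, 43, -6, -52] -> [43, 29, -6, -22, -32, -38, -41, -52] -> [-52, -41, -38, -32, -22, -6, 29, 43]
  [-21, -30, 47, 20] -> [-26, -35, 42, 15] -> [42, 15, -26, -35] -> [-35, -26, 15, 42]
  probe: [44, -32, -20, -41, 29, -45, 46] -> [39, -37, -25, -46, 24, -50, 41] -> [41, 39, 24, -25, -37, -46, -50] -> [-50, -46, -37, -25, 24, 39, 41]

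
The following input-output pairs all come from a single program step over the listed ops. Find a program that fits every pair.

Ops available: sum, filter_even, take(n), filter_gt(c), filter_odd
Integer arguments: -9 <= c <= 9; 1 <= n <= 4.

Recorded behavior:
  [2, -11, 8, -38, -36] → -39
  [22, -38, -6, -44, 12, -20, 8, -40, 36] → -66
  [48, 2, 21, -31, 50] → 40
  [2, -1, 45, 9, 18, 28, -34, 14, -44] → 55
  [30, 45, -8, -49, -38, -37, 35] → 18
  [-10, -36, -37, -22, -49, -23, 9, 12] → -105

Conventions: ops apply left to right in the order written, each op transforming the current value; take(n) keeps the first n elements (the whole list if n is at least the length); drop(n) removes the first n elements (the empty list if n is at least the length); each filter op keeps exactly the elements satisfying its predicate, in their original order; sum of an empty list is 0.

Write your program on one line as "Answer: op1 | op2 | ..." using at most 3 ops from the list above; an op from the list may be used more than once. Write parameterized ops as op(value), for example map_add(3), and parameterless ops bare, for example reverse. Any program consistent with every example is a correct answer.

take(4) | sum

Check, running the answer program on each example:
  [2, -11, 8, -38, -36] -> [2, -11, 8, -38] -> -39
  [22, -38, -6, -44, 12, -20, 8, -40, 36] -> [22, -38, -6, -44] -> -66
  [48, 2, 21, -31, 50] -> [48, 2, 21, -31] -> 40
  [2, -1, 45, 9, 18, 28, -34, 14, -44] -> [2, -1, 45, 9] -> 55
  [30, 45, -8, -49, -38, -37, 35] -> [30, 45, -8, -49] -> 18
  [-10, -36, -37, -22, -49, -23, 9, 12] -> [-10, -36, -37, -22] -> -105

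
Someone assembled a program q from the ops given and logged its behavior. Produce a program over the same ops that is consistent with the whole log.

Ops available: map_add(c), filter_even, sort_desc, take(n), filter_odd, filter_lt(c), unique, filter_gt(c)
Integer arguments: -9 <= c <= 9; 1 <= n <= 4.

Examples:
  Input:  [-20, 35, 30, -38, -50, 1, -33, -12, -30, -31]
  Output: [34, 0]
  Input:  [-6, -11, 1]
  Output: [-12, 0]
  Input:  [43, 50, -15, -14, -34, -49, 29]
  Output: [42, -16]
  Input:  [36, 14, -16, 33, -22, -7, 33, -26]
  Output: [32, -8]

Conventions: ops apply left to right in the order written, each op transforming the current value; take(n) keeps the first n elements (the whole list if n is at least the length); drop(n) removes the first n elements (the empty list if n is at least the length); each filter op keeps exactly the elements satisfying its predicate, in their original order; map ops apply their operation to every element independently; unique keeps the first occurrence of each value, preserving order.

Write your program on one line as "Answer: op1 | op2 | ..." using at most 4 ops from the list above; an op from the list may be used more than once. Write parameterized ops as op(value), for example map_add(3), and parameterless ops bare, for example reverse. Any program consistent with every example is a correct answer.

filter_odd | unique | map_add(-1) | take(2)

Check, running the answer program on each example:
  [-20, 35, 30, -38, -50, 1, -33, -12, -30, -31] -> [35, 1, -33, -31] -> [35, 1, -33, -31] -> [34, 0, -34, -32] -> [34, 0]
  [-6, -11, 1] -> [-11, 1] -> [-11, 1] -> [-12, 0] -> [-12, 0]
  [43, 50, -15, -14, -34, -49, 29] -> [43, -15, -49, 29] -> [43, -15, -49, 29] -> [42, -16, -50, 28] -> [42, -16]
  [36, 14, -16, 33, -22, -7, 33, -26] -> [33, -7, 33] -> [33, -7] -> [32, -8] -> [32, -8]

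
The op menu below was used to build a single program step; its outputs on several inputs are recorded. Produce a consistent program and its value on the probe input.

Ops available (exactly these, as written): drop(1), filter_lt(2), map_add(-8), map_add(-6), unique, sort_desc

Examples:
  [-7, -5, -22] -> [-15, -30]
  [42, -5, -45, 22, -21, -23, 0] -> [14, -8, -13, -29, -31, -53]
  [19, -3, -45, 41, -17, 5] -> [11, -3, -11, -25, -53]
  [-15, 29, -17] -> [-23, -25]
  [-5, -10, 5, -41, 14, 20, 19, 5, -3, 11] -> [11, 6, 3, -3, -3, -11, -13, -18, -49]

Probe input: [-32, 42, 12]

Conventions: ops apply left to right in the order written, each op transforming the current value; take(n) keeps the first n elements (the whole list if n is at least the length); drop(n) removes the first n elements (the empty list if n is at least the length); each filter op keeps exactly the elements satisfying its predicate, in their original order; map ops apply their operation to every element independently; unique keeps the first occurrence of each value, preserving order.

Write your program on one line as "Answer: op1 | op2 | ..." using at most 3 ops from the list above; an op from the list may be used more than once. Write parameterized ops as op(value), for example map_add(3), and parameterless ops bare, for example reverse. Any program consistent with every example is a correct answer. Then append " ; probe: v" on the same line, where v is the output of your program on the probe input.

map_add(-8) | sort_desc | drop(1) ; probe: [4, -40]

Check, running the answer program on each example:
  [-7, -5, -22] -> [-15, -13, -30] -> [-13, -15, -30] -> [-15, -30]
  [42, -5, -45, 22, -21, -23, 0] -> [34, -13, -53, 14, -29, -31, -8] -> [34, 14, -8, -13, -29, -31, -53] -> [14, -8, -13, -29, -31, -53]
  [19, -3, -45, 41, -17, 5] -> [11, -11, -53, 33, -25, -3] -> [33, 11, -3, -11, -25, -53] -> [11, -3, -11, -25, -53]
  [-15, 29, -17] -> [-23, 21, -25] -> [21, -23, -25] -> [-23, -25]
  [-5, -10, 5, -41, 14, 20, 19, 5, -3, 11] -> [-13, -18, -3, -49, 6, 12, 11, -3, -11, 3] -> [12, 11, 6, 3, -3, -3, -11, -13, -18, -49] -> [11, 6, 3, -3, -3, -11, -13, -18, -49]
  probe: [-32, 42, 12] -> [-40, 34, 4] -> [34, 4, -40] -> [4, -40]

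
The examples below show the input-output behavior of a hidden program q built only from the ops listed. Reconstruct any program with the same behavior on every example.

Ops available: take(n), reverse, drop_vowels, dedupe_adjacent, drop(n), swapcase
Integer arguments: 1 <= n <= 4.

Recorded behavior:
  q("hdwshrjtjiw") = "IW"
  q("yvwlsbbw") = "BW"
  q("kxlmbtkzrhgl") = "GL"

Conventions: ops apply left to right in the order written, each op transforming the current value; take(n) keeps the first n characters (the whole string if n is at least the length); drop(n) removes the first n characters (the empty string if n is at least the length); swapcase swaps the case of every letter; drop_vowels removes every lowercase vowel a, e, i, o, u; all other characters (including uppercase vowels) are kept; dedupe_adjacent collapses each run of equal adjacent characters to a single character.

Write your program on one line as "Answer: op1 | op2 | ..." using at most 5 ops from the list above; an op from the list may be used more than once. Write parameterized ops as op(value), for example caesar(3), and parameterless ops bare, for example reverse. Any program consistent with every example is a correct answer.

reverse | swapcase | take(2) | reverse

Check, running the answer program on each example:
  "hdwshrjtjiw" -> "wijtjrhswdh" -> "WIJTJRHSWDH" -> "WI" -> "IW"
  "yvwlsbbw" -> "wbbslwvy" -> "WBBSLWVY" -> "WB" -> "BW"
  "kxlmbtkzrhgl" -> "lghrzktbmlxk" -> "LGHRZKTBMLXK" -> "LG" -> "GL"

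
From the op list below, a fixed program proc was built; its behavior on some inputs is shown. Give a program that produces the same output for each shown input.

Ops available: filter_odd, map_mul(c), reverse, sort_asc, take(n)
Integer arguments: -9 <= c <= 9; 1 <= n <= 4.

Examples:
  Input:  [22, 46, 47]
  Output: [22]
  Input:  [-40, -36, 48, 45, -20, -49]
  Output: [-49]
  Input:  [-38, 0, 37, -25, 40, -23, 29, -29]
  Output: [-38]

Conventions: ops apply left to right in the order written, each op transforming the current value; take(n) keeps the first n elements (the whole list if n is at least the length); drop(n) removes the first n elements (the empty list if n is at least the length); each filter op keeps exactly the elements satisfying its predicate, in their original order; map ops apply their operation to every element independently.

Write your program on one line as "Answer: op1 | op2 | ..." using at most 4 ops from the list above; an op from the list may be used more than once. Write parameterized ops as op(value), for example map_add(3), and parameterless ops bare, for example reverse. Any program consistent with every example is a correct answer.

reverse | sort_asc | take(1)

Check, running the answer program on each example:
  [22, 46, 47] -> [47, 46, 22] -> [22, 46, 47] -> [22]
  [-40, -36, 48, 45, -20, -49] -> [-49, -20, 45, 48, -36, -40] -> [-49, -40, -36, -20, 45, 48] -> [-49]
  [-38, 0, 37, -25, 40, -23, 29, -29] -> [-29, 29, -23, 40, -25, 37, 0, -38] -> [-38, -29, -25, -23, 0, 29, 37, 40] -> [-38]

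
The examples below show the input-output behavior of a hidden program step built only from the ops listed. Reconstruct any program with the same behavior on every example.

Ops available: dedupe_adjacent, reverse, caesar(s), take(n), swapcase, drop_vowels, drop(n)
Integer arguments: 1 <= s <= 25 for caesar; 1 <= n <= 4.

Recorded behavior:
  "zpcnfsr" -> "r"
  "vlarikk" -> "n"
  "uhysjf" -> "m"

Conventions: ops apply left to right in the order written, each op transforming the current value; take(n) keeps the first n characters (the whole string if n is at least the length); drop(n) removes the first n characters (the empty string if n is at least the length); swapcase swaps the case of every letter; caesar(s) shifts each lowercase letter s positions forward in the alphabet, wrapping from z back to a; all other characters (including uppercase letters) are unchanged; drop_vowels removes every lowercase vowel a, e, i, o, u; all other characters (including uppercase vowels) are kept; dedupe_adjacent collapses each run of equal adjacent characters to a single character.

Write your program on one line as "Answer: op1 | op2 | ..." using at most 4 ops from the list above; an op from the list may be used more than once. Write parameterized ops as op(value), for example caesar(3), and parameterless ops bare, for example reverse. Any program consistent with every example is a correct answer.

caesar(8) | caesar(10) | take(1)

Check, running the answer program on each example:
  "zpcnfsr" -> "hxkvnaz" -> "rhufxkj" -> "r"
  "vlarikk" -> "dtizqss" -> "ndsjacc" -> "n"
  "uhysjf" -> "cpgarn" -> "mzqkbx" -> "m"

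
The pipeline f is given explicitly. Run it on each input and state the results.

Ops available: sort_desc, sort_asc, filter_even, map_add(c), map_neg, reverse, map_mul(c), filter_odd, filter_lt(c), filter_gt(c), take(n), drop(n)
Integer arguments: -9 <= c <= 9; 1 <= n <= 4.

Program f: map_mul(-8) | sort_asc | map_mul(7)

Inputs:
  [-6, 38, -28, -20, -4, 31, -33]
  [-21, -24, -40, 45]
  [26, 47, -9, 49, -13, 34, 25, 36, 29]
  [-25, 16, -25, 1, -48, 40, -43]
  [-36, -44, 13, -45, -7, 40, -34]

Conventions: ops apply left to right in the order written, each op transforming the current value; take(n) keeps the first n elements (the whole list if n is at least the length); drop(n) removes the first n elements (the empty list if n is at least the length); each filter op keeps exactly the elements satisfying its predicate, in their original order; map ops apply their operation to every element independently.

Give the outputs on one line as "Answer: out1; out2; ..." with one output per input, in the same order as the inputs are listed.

[-2128, -1736, 224, 336, 1120, 1568, 1848]; [-2520, 1176, 1344, 2240]; [-2744, -2632, -2016, -1904, -1624, -1456, -1400, 504, 728]; [-2240, -896, -56, 1400, 1400, 2408, 2688]; [-2240, -728, 392, 1904, 2016, 2464, 2520]

Execution, op by op:
  [-6, 38, -28, -20, -4, 31, -33] -> [48, -304, 224, 160, 32, -248, 264] -> [-304, -248, 32, 48, 160, 224, 264] -> [-2128, -1736, 224, 336, 1120, 1568, 1848]
  [-21, -24, -40, 45] -> [168, 192, 320, -360] -> [-360, 168, 192, 320] -> [-2520, 1176, 1344, 2240]
  [26, 47, -9, 49, -13, 34, 25, 36, 29] -> [-208, -376, 72, -392, 104, -272, -200, -288, -232] -> [-392, -376, -288, -272, -232, -208, -200, 72, 104] -> [-2744, -2632, -2016, -1904, -1624, -1456, -1400, 504, 728]
  [-25, 16, -25, 1, -48, 40, -43] -> [200, -128, 200, -8, 384, -320, 344] -> [-320, -128, -8, 200, 200, 344, 384] -> [-2240, -896, -56, 1400, 1400, 2408, 2688]
  [-36, -44, 13, -45, -7, 40, -34] -> [288, 352, -104, 360, 56, -320, 272] -> [-320, -104, 56, 272, 288, 352, 360] -> [-2240, -728, 392, 1904, 2016, 2464, 2520]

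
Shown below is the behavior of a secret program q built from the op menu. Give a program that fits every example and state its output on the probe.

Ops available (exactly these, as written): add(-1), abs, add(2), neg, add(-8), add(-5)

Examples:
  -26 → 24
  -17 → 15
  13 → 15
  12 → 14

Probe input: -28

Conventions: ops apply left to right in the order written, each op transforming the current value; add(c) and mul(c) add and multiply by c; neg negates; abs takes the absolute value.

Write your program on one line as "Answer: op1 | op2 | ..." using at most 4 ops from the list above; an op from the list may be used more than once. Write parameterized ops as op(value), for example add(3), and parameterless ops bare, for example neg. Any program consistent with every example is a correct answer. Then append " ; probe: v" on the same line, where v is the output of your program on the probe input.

add(2) | neg | abs ; probe: 26

Check, running the answer program on each example:
  -26 -> -24 -> 24 -> 24
  -17 -> -15 -> 15 -> 15
  13 -> 15 -> -15 -> 15
  12 -> 14 -> -14 -> 14
  probe: -28 -> -26 -> 26 -> 26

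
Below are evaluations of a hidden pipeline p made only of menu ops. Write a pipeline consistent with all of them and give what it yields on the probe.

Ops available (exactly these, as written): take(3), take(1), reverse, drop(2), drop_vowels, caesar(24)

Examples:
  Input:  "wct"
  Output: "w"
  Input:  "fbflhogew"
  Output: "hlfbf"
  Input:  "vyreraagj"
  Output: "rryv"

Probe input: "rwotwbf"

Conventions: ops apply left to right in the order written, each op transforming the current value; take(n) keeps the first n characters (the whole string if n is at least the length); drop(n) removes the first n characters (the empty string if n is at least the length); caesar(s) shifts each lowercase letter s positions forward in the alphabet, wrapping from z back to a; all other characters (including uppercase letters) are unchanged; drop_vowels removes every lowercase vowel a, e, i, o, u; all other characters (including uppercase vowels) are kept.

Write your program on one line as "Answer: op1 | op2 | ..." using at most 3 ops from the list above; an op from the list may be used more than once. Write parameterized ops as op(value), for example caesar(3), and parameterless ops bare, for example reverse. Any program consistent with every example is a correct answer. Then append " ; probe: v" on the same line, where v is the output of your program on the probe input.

drop_vowels | reverse | drop(2) ; probe: "wtwr"

Check, running the answer program on each example:
  "wct" -> "wct" -> "tcw" -> "w"
  "fbflhogew" -> "fbflhgw" -> "wghlfbf" -> "hlfbf"
  "vyreraagj" -> "vyrrgj" -> "jgrryv" -> "rryv"
  probe: "rwotwbf" -> "rwtwbf" -> "fbwtwr" -> "wtwr"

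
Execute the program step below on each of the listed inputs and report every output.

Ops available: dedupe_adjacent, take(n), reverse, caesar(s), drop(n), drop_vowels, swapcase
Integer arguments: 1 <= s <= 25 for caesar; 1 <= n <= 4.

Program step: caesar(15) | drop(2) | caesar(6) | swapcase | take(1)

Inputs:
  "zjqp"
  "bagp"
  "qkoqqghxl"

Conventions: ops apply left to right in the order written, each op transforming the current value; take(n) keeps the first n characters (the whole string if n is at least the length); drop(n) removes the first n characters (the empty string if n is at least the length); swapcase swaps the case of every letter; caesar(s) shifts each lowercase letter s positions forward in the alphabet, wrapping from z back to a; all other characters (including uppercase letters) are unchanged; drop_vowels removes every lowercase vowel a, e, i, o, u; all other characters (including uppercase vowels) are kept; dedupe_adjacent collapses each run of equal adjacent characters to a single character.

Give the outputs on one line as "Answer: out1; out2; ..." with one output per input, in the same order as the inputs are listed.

Execution, op by op:
  "zjqp" -> "oyfe" -> "fe" -> "lk" -> "LK" -> "L"
  "bagp" -> "qpve" -> "ve" -> "bk" -> "BK" -> "B"
  "qkoqqghxl" -> "fzdffvwma" -> "dffvwma" -> "jllbcsg" -> "JLLBCSG" -> "J"

"L"; "B"; "J"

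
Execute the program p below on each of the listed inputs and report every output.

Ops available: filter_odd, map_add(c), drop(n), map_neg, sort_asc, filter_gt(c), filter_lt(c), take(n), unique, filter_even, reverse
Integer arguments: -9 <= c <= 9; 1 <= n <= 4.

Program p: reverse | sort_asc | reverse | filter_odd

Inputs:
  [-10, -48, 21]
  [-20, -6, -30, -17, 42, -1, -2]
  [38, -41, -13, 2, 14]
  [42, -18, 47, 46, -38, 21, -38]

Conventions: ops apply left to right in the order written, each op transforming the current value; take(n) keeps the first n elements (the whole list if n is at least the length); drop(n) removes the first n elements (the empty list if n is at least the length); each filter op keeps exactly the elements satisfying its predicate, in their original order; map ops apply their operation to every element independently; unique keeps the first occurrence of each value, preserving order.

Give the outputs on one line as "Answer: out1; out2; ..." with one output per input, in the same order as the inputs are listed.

Execution, op by op:
  [-10, -48, 21] -> [21, -48, -10] -> [-48, -10, 21] -> [21, -10, -48] -> [21]
  [-20, -6, -30, -17, 42, -1, -2] -> [-2, -1, 42, -17, -30, -6, -20] -> [-30, -20, -17, -6, -2, -1, 42] -> [42, -1, -2, -6, -17, -20, -30] -> [-1, -17]
  [38, -41, -13, 2, 14] -> [14, 2, -13, -41, 38] -> [-41, -13, 2, 14, 38] -> [38, 14, 2, -13, -41] -> [-13, -41]
  [42, -18, 47, 46, -38, 21, -38] -> [-38, 21, -38, 46, 47, -18, 42] -> [-38, -38, -18, 21, 42, 46, 47] -> [47, 46, 42, 21, -18, -38, -38] -> [47, 21]

[21]; [-1, -17]; [-13, -41]; [47, 21]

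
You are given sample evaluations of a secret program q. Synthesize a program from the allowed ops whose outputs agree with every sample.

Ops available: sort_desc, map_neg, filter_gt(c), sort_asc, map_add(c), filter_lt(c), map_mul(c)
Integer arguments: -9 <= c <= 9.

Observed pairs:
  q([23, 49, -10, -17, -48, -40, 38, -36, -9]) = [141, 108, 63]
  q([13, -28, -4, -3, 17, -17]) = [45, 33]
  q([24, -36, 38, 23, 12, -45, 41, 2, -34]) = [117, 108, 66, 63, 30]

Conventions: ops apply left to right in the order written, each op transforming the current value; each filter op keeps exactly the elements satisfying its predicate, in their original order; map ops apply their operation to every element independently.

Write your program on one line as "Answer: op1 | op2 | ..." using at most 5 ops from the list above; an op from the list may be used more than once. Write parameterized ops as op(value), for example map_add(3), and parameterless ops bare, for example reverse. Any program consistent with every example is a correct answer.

map_mul(-3) | map_neg | sort_desc | map_add(-6) | filter_gt(8)

Check, running the answer program on each example:
  [23, 49, -10, -17, -48, -40, 38, -36, -9] -> [-69, -147, 30, 51, 144, 120, -114, 108, 27] -> [69, 147, -30, -51, -144, -120, 114, -108, -27] -> [147, 114, 69, -27, -30, -51, -108, -120, -144] -> [141, 108, 63, -33, -36, -57, -114, -126, -150] -> [141, 108, 63]
  [13, -28, -4, -3, 17, -17] -> [-39, 84, 12, 9, -51, 51] -> [39, -84, -12, -9, 51, -51] -> [51, 39, -9, -12, -51, -84] -> [45, 33, -15, -18, -57, -90] -> [45, 33]
  [24, -36, 38, 23, 12, -45, 41, 2, -34] -> [-72, 108, -114, -69, -36, 135, -123, -6, 102] -> [72, -108, 114, 69, 36, -135, 123, 6, -102] -> [123, 114, 72, 69, 36, 6, -102, -108, -135] -> [117, 108, 66, 63, 30, 0, -108, -114, -141] -> [117, 108, 66, 63, 30]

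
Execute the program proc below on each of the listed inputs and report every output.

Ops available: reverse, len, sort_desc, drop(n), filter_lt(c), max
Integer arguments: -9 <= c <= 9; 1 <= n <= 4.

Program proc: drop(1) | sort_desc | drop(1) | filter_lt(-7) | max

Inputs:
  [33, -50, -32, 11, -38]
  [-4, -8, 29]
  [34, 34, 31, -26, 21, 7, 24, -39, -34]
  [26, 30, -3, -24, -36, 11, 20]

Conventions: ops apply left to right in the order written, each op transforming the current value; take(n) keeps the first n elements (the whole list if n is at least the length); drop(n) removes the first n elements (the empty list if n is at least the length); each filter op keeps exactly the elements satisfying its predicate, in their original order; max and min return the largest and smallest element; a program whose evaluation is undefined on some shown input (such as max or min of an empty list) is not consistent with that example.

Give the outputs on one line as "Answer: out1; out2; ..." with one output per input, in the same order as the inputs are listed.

Execution, op by op:
  [33, -50, -32, 11, -38] -> [-50, -32, 11, -38] -> [11, -32, -38, -50] -> [-32, -38, -50] -> [-32, -38, -50] -> -32
  [-4, -8, 29] -> [-8, 29] -> [29, -8] -> [-8] -> [-8] -> -8
  [34, 34, 31, -26, 21, 7, 24, -39, -34] -> [34, 31, -26, 21, 7, 24, -39, -34] -> [34, 31, 24, 21, 7, -26, -34, -39] -> [31, 24, 21, 7, -26, -34, -39] -> [-26, -34, -39] -> -26
  [26, 30, -3, -24, -36, 11, 20] -> [30, -3, -24, -36, 11, 20] -> [30, 20, 11, -3, -24, -36] -> [20, 11, -3, -24, -36] -> [-24, -36] -> -24

-32; -8; -26; -24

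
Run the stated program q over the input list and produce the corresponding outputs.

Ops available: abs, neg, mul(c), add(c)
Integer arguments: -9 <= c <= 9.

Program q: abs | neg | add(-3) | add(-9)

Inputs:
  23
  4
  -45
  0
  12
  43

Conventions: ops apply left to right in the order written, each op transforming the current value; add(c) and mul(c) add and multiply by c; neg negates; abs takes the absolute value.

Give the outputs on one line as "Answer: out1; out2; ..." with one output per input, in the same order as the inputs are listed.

-35; -16; -57; -12; -24; -55

Execution, op by op:
  23 -> 23 -> -23 -> -26 -> -35
  4 -> 4 -> -4 -> -7 -> -16
  -45 -> 45 -> -45 -> -48 -> -57
  0 -> 0 -> 0 -> -3 -> -12
  12 -> 12 -> -12 -> -15 -> -24
  43 -> 43 -> -43 -> -46 -> -55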